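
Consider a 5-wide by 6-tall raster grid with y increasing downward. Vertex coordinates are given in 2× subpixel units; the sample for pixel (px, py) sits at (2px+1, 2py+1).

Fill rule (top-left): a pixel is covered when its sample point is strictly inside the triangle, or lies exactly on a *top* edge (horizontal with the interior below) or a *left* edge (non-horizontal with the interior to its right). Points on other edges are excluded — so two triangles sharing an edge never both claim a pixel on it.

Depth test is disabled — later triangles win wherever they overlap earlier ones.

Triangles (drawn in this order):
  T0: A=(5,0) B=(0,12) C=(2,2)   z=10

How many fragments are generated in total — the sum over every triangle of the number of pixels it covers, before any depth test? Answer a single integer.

T0:
  2·area = 26
  edge (5, 0)→(0, 12): d=(-5,12) right/bottom  bias=-1
  edge (0, 12)→(2, 2): d=(2,-10) top-left  bias=+0
  edge (2, 2)→(5, 0): d=(3,-2) top-left  bias=+0
    (1,1)@(3, 3): e=[9,12,5] → #
    (2,1)@(5, 3): e=[-15,32,9] → ·
    (1,2)@(3, 5): e=[-1,16,11] → ·
    (0,3)@(1, 7): e=[13,0,13] → #  [on edge]
    (1,3)@(3, 7): e=[-11,20,17] → ·
    (0,4)@(1, 9): e=[3,4,19] → #
    (1,4)@(3, 9): e=[-21,24,23] → ·
    (0,5)@(1, 11): e=[-7,8,25] → ·
  covered (3 px):
    · · · · ·
    · # · · ·
    · · · · ·
    # · · · ·
    # · · · ·
    · · · · ·

Result: 3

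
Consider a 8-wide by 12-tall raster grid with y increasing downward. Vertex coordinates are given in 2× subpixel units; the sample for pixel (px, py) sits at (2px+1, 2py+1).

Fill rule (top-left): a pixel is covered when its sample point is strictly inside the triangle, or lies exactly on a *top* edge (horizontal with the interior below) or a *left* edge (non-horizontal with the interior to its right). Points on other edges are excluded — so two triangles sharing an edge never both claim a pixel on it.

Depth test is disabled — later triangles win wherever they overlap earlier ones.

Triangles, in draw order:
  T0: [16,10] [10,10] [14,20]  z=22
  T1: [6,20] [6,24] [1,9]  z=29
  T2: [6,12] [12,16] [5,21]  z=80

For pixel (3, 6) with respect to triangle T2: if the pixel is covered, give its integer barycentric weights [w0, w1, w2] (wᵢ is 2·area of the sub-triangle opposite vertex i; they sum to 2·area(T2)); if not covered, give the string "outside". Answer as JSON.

T0:
  2·area = 60  (B↔C swapped to make it positive)
  edge (16, 10)→(14, 20): d=(-2,10) right/bottom  bias=-1
  edge (14, 20)→(10, 10): d=(-4,-10) top-left  bias=+0
  edge (10, 10)→(16, 10): d=(6,0) top-left  bias=+0
    (5,5)@(11, 11): e=[48,6,6] → #
    (6,5)@(13, 11): e=[28,26,6] → #
    (7,5)@(15, 11): e=[8,46,6] → #
    (5,6)@(11, 13): e=[44,-2,18] → ·
    (6,6)@(13, 13): e=[24,18,18] → #
    (6,7)@(13, 15): e=[20,10,30] → #
    (7,7)@(15, 15): e=[0,30,30] → ·  [on edge]
    (6,8)@(13, 17): e=[16,2,42] → #
    (7,8)@(15, 17): e=[-4,22,42] → ·
    (6,9)@(13, 19): e=[12,-6,54] → ·
  covered (7 px):
    · · · · · · · ·
    · · · · · · · ·
    · · · · · · · ·
    · · · · · · · ·
    · · · · · · · ·
    · · · · · # # #
    · · · · · · # #
    · · · · · · # ·
    · · · · · · # ·
    · · · · · · · ·
    · · · · · · · ·
    · · · · · · · ·
T1:
  2·area = 20
  edge (6, 20)→(6, 24): d=(0,4) right/bottom  bias=-1
  edge (6, 24)→(1, 9): d=(-5,-15) top-left  bias=+0
  edge (1, 9)→(6, 20): d=(5,11) right/bottom  bias=-1
    (0,4)@(1, 9): e=[20,0,0] → ·  [on edge]
    (1,7)@(3, 15): e=[12,0,8] → #  [on edge]
    (2,7)@(5, 15): e=[4,30,-14] → ·
    (1,8)@(3, 17): e=[12,-10,18] → ·
    (2,9)@(5, 19): e=[4,10,6] → #
    (3,9)@(7, 19): e=[-4,40,-16] → ·
    (2,10)@(5, 21): e=[4,0,16] → #  [on edge]
    (3,10)@(7, 21): e=[-4,30,-6] → ·
    (2,11)@(5, 23): e=[4,-10,26] → ·
  covered (3 px):
    · · · · · · · ·
    · · · · · · · ·
    · · · · · · · ·
    · · · · · · · ·
    · · · · · · · ·
    · · · · · · · ·
    · · · · · · · ·
    · # · · · · · ·
    · · · · · · · ·
    · · # · · · · ·
    · · # · · · · ·
    · · · · · · · ·
T2:
  2·area = 58
  edge (6, 12)→(12, 16): d=(6,4) right/bottom  bias=-1
  edge (12, 16)→(5, 21): d=(-7,5) right/bottom  bias=-1
  edge (5, 21)→(6, 12): d=(1,-9) top-left  bias=+0
    (3,1)@(7, 3): e=[-58,116,0] → ·  [on edge]
    (3,6)@(7, 13): e=[2,46,10] → #
    (4,6)@(9, 13): e=[-6,36,28] → ·
    (3,7)@(7, 15): e=[14,32,12] → #
    (4,7)@(9, 15): e=[6,22,30] → #
    (5,7)@(11, 15): e=[-2,12,48] → ·
    (3,8)@(7, 17): e=[26,18,14] → #
    (5,8)@(11, 17): e=[10,-2,50] → ·
    (3,9)@(7, 19): e=[38,4,16] → #
    (4,9)@(9, 19): e=[30,-6,34] → ·
    (2,10)@(5, 21): e=[58,0,0] → ·  [on edge]
    (3,10)@(7, 21): e=[50,-10,18] → ·
  covered (6 px):
    · · · · · · · ·
    · · · · · · · ·
    · · · · · · · ·
    · · · · · · · ·
    · · · · · · · ·
    · · · · · · · ·
    · · · # · · · ·
    · · · # # · · ·
    · · · # # · · ·
    · · · # · · · ·
    · · · · · · · ·
    · · · · · · · ·

Result: [46,10,2]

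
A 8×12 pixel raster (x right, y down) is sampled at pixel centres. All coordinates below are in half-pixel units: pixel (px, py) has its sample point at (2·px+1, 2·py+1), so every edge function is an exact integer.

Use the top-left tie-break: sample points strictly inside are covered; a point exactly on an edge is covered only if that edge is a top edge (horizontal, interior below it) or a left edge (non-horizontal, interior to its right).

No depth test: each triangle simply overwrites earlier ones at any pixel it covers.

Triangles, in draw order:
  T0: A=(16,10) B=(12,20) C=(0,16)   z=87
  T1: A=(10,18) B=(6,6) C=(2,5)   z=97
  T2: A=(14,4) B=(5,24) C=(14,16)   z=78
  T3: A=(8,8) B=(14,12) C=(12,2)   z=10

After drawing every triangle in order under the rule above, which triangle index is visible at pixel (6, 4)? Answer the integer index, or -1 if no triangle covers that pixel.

T0:
  2·area = 136
  edge (16, 10)→(12, 20): d=(-4,10) right/bottom  bias=-1
  edge (12, 20)→(0, 16): d=(-12,-4) top-left  bias=+0
  edge (0, 16)→(16, 10): d=(16,-6) top-left  bias=+0
    (7,5)@(15, 11): e=[6,120,10] → X
    (4,6)@(9, 13): e=[58,72,6] → X
    (5,6)@(11, 13): e=[38,80,18] → X
    (6,6)@(13, 13): e=[18,88,30] → X
    (7,6)@(15, 13): e=[-2,96,42] → .
    (1,7)@(3, 15): e=[110,24,2] → X
    (2,7)@(5, 15): e=[90,32,14] → X
    (3,7)@(7, 15): e=[70,40,26] → X
    (7,7)@(15, 15): e=[-10,72,74] → .
    (1,8)@(3, 17): e=[102,0,34] → X  [on edge]
    (7,8)@(15, 17): e=[-18,48,106] → .
    (1,9)@(3, 19): e=[94,-24,66] → .
    (4,9)@(9, 19): e=[34,0,102] → X  [on edge]
    (7,10)@(15, 21): e=[-34,0,170] → .  [on edge]
  covered (18 px):
    . . . . . . . .
    . . . . . . . .
    . . . . . . . .
    . . . . . . . .
    . . . . . . . .
    . . . . . . . X
    . . . . X X X .
    . X X X X X X .
    . X X X X X X .
    . . . . X X . .
    . . . . . . . .
    . . . . . . . .
T1:
  2·area = 44  (B↔C swapped to make it positive)
  edge (10, 18)→(2, 5): d=(-8,-13) top-left  bias=+0
  edge (2, 5)→(6, 6): d=(4,1) right/bottom  bias=-1
  edge (6, 6)→(10, 18): d=(4,12) right/bottom  bias=-1
    (2,1)@(5, 3): e=[55,-11,0] → .  [on edge]
    (2,3)@(5, 7): e=[23,5,16] → X
    (3,3)@(7, 7): e=[49,3,-8] → .
    (2,4)@(5, 9): e=[7,13,24] → X
    (3,4)@(7, 9): e=[33,11,0] → .  [on edge]
    (2,5)@(5, 11): e=[-9,21,32] → .
    (3,5)@(7, 11): e=[17,19,8] → X
    (4,5)@(9, 11): e=[43,17,-16] → .
    (3,6)@(7, 13): e=[1,27,16] → X
    (4,6)@(9, 13): e=[27,25,-8] → .
    (3,7)@(7, 15): e=[-15,35,24] → .
    (4,7)@(9, 15): e=[11,33,0] → .  [on edge]
    (5,10)@(11, 21): e=[-11,55,0] → .  [on edge]
  covered (4 px):
    . . . . . . . .
    . . . . . . . .
    . . . . . . . .
    . . X . . . . .
    . . X . . . . .
    . . . X . . . .
    . . . X . . . .
    . . . . . . . .
    . . . . . . . .
    . . . . . . . .
    . . . . . . . .
    . . . . . . . .
T2:
  2·area = 108  (B↔C swapped to make it positive)
  edge (14, 4)→(14, 16): d=(0,12) right/bottom  bias=-1
  edge (14, 16)→(5, 24): d=(-9,8) right/bottom  bias=-1
  edge (5, 24)→(14, 4): d=(9,-20) top-left  bias=+0
    (6,3)@(13, 7): e=[12,89,7] → X
    (7,3)@(15, 7): e=[-12,73,47] → .
    (6,4)@(13, 9): e=[12,71,25] → X
    (7,4)@(15, 9): e=[-12,55,65] → .
    (5,5)@(11, 11): e=[36,69,3] → X
    (7,5)@(15, 11): e=[-12,37,83] → .
    (5,6)@(11, 13): e=[36,51,21] → X
    (7,6)@(15, 13): e=[-12,19,101] → .
    (5,7)@(11, 15): e=[36,33,39] → X
    (7,7)@(15, 15): e=[-12,1,119] → .
    (4,8)@(9, 17): e=[60,31,17] → X
    (6,8)@(13, 17): e=[12,-1,97] → .
  covered (12 px):
    . . . . . . . .
    . . . . . . . .
    . . . . . . . .
    . . . . . . X .
    . . . . . . X .
    . . . . . X X .
    . . . . . X X .
    . . . . . X X .
    . . . . X X . .
    . . . . X . . .
    . . . X . . . .
    . . . . . . . .
T3:
  2·area = 52  (B↔C swapped to make it positive)
  edge (8, 8)→(12, 2): d=(4,-6) top-left  bias=+0
  edge (12, 2)→(14, 12): d=(2,10) right/bottom  bias=-1
  edge (14, 12)→(8, 8): d=(-6,-4) top-left  bias=+0
    (5,2)@(11, 5): e=[6,16,30] → X
    (6,2)@(13, 5): e=[18,-4,38] → .
    (4,3)@(9, 7): e=[2,40,10] → X
    (6,3)@(13, 7): e=[26,0,26] → .  [on edge]
    (4,4)@(9, 9): e=[10,44,-2] → .
    (5,4)@(11, 9): e=[22,24,6] → X
    (6,4)@(13, 9): e=[34,4,14] → X
    (7,4)@(15, 9): e=[46,-16,22] → .
    (5,5)@(11, 11): e=[30,28,-6] → .
    (6,5)@(13, 11): e=[42,8,2] → X
    (7,5)@(15, 11): e=[54,-12,10] → .
    (6,6)@(13, 13): e=[50,12,-10] → .
    (7,8)@(15, 17): e=[78,0,-26] → .  [on edge]
  covered (6 px):
    . . . . . . . .
    . . . . . . . .
    . . . . . X . .
    . . . . X X . .
    . . . . . X X .
    . . . . . . X .
    . . . . . . . .
    . . . . . . . .
    . . . . . . . .
    . . . . . . . .
    . . . . . . . .
    . . . . . . . .

Z-buffer (winner per pixel, '.' = empty):
  . . . . . . . .
  . . . . . . . .
  . . . . . 3 . .
  . . 1 . 3 3 2 .
  . . 1 . . 3 3 .
  . . . 1 . 2 3 0
  . . . 1 0 2 2 .
  . 0 0 0 0 2 2 .
  . 0 0 0 2 2 0 .
  . . . . 2 0 . .
  . . . 2 . . . .
  . . . . . . . .

Answer: 3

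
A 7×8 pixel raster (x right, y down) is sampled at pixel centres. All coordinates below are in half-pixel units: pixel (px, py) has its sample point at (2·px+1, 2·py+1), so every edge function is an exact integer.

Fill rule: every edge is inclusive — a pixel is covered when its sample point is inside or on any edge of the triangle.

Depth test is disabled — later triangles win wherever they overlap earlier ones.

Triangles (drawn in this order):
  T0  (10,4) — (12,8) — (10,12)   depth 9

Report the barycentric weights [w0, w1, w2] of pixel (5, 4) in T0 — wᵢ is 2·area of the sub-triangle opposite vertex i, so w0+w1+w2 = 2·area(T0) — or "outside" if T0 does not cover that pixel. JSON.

T0:
  2·area = 16
  edge (10, 4)→(12, 8): d=(2,4) inclusive
  edge (12, 8)→(10, 12): d=(-2,4) inclusive
  edge (10, 12)→(10, 4): d=(0,-8) inclusive
    (5,3)@(11, 7): e=[2,6,8] → X
    (6,3)@(13, 7): e=[-6,-2,24] → .
    (5,4)@(11, 9): e=[6,2,8] → X
    (6,4)@(13, 9): e=[-2,-6,24] → .
    (5,5)@(11, 11): e=[10,-2,8] → .
  covered (2 px):
    . . . . . . .
    . . . . . . .
    . . . . . . .
    . . . . . X .
    . . . . . X .
    . . . . . . .
    . . . . . . .
    . . . . . . .

Answer: [2,8,6]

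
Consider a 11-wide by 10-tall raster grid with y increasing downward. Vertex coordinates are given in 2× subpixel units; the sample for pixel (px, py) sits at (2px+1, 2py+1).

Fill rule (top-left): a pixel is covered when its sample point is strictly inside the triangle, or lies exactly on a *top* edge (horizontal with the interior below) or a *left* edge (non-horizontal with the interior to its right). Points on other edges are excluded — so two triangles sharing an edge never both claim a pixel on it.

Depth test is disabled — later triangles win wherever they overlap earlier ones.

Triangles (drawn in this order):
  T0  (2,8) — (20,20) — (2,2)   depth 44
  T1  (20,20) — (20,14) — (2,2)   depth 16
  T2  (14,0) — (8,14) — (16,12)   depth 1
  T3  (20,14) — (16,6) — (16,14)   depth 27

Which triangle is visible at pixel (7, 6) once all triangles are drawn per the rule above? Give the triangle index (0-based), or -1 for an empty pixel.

T0:
  2·area = 108  (B↔C swapped to make it positive)
  edge (2, 8)→(2, 2): d=(0,-6) top-left  bias=+0
  edge (2, 2)→(20, 20): d=(18,18) right/bottom  bias=-1
  edge (20, 20)→(2, 8): d=(-18,-12) top-left  bias=+0
    (0,0)@(1, 1): e=[-6,0,114] → ·  [on edge]
    (1,1)@(3, 3): e=[6,0,102] → ·  [on edge]
    (1,2)@(3, 5): e=[6,36,66] → #
    (2,2)@(5, 5): e=[18,0,90] → ·  [on edge]
    (1,3)@(3, 7): e=[6,72,30] → #
    (2,3)@(5, 7): e=[18,36,54] → #
    (3,3)@(7, 7): e=[30,0,78] → ·  [on edge]
    (1,4)@(3, 9): e=[6,108,-6] → ·
    (2,4)@(5, 9): e=[18,72,18] → #
    (3,4)@(7, 9): e=[30,36,42] → #
    (4,4)@(9, 9): e=[42,0,66] → ·  [on edge]
    (2,5)@(5, 11): e=[18,108,-18] → ·
    (5,5)@(11, 11): e=[54,0,54] → ·  [on edge]
    (6,6)@(13, 13): e=[66,0,42] → ·  [on edge]
    (7,7)@(15, 15): e=[78,0,30] → ·  [on edge]
    (8,8)@(17, 17): e=[90,0,18] → ·  [on edge]
    (9,9)@(19, 19): e=[102,0,6] → ·  [on edge]
  covered (9 px):
    · · · · · · · · · · ·
    · · · · · · · · · · ·
    · # · · · · · · · · ·
    · # # · · · · · · · ·
    · · # # · · · · · · ·
    · · · # # · · · · · ·
    · · · · · # · · · · ·
    · · · · · · # · · · ·
    · · · · · · · · · · ·
    · · · · · · · · · · ·
T1:
  2·area = 108  (B↔C swapped to make it positive)
  edge (20, 20)→(2, 2): d=(-18,-18) top-left  bias=+0
  edge (2, 2)→(20, 14): d=(18,12) right/bottom  bias=-1
  edge (20, 14)→(20, 20): d=(0,6) right/bottom  bias=-1
    (0,0)@(1, 1): e=[0,-6,114] → ·  [on edge]
    (1,1)@(3, 3): e=[0,6,102] → #  [on edge]
    (2,1)@(5, 3): e=[36,-18,90] → ·
    (1,2)@(3, 5): e=[-36,42,102] → ·
    (2,2)@(5, 5): e=[0,18,90] → #  [on edge]
    (3,2)@(7, 5): e=[36,-6,78] → ·
    (2,3)@(5, 7): e=[-36,54,90] → ·
    (3,3)@(7, 7): e=[0,30,78] → #  [on edge]
    (4,3)@(9, 7): e=[36,6,66] → #
    (5,3)@(11, 7): e=[72,-18,54] → ·
    (3,4)@(7, 9): e=[-36,66,78] → ·
    (4,4)@(9, 9): e=[0,42,66] → #  [on edge]
    (5,5)@(11, 11): e=[0,54,54] → #  [on edge]
    (6,6)@(13, 13): e=[0,66,42] → #  [on edge]
    (7,7)@(15, 15): e=[0,78,30] → #  [on edge]
    (8,8)@(17, 17): e=[0,90,18] → #  [on edge]
    (9,9)@(19, 19): e=[0,102,6] → #  [on edge]
  covered (18 px):
    · · · · · · · · · · ·
    · # · · · · · · · · ·
    · · # · · · · · · · ·
    · · · # # · · · · · ·
    · · · · # # · · · · ·
    · · · · · # # # · · ·
    · · · · · · # # # · ·
    · · · · · · · # # # ·
    · · · · · · · · # # ·
    · · · · · · · · · # ·
T2:
  2·area = 100  (B↔C swapped to make it positive)
  edge (14, 0)→(16, 12): d=(2,12) right/bottom  bias=-1
  edge (16, 12)→(8, 14): d=(-8,2) right/bottom  bias=-1
  edge (8, 14)→(14, 0): d=(6,-14) top-left  bias=+0
    (6,1)@(13, 3): e=[18,78,4] → #
    (7,1)@(15, 3): e=[-6,74,32] → ·
    (6,2)@(13, 5): e=[22,62,16] → #
    (7,2)@(15, 5): e=[-2,58,44] → ·
    (5,3)@(11, 7): e=[50,50,0] → #  [on edge]
    (7,3)@(15, 7): e=[2,42,56] → #
    (8,3)@(17, 7): e=[-22,38,84] → ·
    (5,4)@(11, 9): e=[54,34,12] → #
    (8,4)@(17, 9): e=[-18,22,96] → ·
    (5,5)@(11, 11): e=[58,18,24] → #
    (8,5)@(17, 11): e=[-14,6,108] → ·
    (4,6)@(9, 13): e=[86,6,8] → #
  covered (13 px):
    · · · · · · · · · · ·
    · · · · · · # · · · ·
    · · · · · · # · · · ·
    · · · · · # # # · · ·
    · · · · · # # # · · ·
    · · · · · # # # · · ·
    · · · · # # · · · · ·
    · · · · · · · · · · ·
    · · · · · · · · · · ·
    · · · · · · · · · · ·
T3:
  2·area = 32  (B↔C swapped to make it positive)
  edge (20, 14)→(16, 14): d=(-4,0) right/bottom  bias=-1
  edge (16, 14)→(16, 6): d=(0,-8) top-left  bias=+0
  edge (16, 6)→(20, 14): d=(4,8) right/bottom  bias=-1
    (8,4)@(17, 9): e=[20,8,4] → #
    (9,4)@(19, 9): e=[20,24,-12] → ·
    (8,5)@(17, 11): e=[12,8,12] → #
    (9,5)@(19, 11): e=[12,24,-4] → ·
    (8,6)@(17, 13): e=[4,8,20] → #
    (9,6)@(19, 13): e=[4,24,4] → #
    (10,6)@(21, 13): e=[4,40,-12] → ·
    (8,7)@(17, 15): e=[-4,8,28] → ·
    (9,7)@(19, 15): e=[-4,24,12] → ·
  covered (4 px):
    · · · · · · · · · · ·
    · · · · · · · · · · ·
    · · · · · · · · · · ·
    · · · · · · · · · · ·
    · · · · · · · · # · ·
    · · · · · · · · # · ·
    · · · · · · · · # # ·
    · · · · · · · · · · ·
    · · · · · · · · · · ·
    · · · · · · · · · · ·

Z-buffer (winner per pixel, '.' = empty):
  . . . . . . . . . . .
  . 1 . . . . 2 . . . .
  . 0 1 . . . 2 . . . .
  . 0 0 1 1 2 2 2 . . .
  . . 0 0 1 2 2 2 3 . .
  . . . 0 0 2 2 2 3 . .
  . . . . 2 2 1 1 3 3 .
  . . . . . . 0 1 1 1 .
  . . . . . . . . 1 1 .
  . . . . . . . . . 1 .

Result: 1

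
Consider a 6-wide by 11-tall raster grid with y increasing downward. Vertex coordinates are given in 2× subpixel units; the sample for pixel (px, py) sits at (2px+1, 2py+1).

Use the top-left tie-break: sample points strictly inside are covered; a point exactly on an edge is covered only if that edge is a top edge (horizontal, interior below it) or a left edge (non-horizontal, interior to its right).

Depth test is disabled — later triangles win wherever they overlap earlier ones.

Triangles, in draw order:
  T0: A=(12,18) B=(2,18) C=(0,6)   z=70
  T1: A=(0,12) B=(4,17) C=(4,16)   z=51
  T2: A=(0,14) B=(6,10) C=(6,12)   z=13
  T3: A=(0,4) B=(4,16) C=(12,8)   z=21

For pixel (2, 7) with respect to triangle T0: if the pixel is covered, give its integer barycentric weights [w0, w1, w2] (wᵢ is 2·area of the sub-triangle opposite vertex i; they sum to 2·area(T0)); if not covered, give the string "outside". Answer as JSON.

T0:
  2·area = 120
  edge (12, 18)→(2, 18): d=(-10,0) right/bottom  bias=-1
  edge (2, 18)→(0, 6): d=(-2,-12) top-left  bias=+0
  edge (0, 6)→(12, 18): d=(12,12) right/bottom  bias=-1
    (0,3)@(1, 7): e=[110,10,0] → ·  [on edge]
    (0,4)@(1, 9): e=[90,6,24] → #
    (1,4)@(3, 9): e=[90,30,0] → ·  [on edge]
    (0,5)@(1, 11): e=[70,2,48] → #
    (1,5)@(3, 11): e=[70,26,24] → #
    (2,5)@(5, 11): e=[70,50,0] → ·  [on edge]
    (0,6)@(1, 13): e=[50,-2,72] → ·
    (1,6)@(3, 13): e=[50,22,48] → #
    (2,6)@(5, 13): e=[50,46,24] → #
    (3,6)@(7, 13): e=[50,70,0] → ·  [on edge]
    (1,7)@(3, 15): e=[30,18,72] → #
    (3,7)@(7, 15): e=[30,66,24] → #
    (4,7)@(9, 15): e=[30,90,0] → ·  [on edge]
    (5,8)@(11, 17): e=[10,110,0] → ·  [on edge]
  covered (12 px):
    · · · · · ·
    · · · · · ·
    · · · · · ·
    · · · · · ·
    # · · · · ·
    # # · · · ·
    · # # · · ·
    · # # # · ·
    · # # # # ·
    · · · · · ·
    · · · · · ·
T1:
  2·area = 4  (B↔C swapped to make it positive)
  edge (0, 12)→(4, 16): d=(4,4) right/bottom  bias=-1
  edge (4, 16)→(4, 17): d=(0,1) right/bottom  bias=-1
  edge (4, 17)→(0, 12): d=(-4,-5) top-left  bias=+0
    (0,6)@(1, 13): e=[0,3,1] → ·  [on edge]
    (1,7)@(3, 15): e=[0,1,3] → ·  [on edge]
    (2,8)@(5, 17): e=[0,-1,5] → ·  [on edge]
    (3,9)@(7, 19): e=[0,-3,7] → ·  [on edge]
    (4,10)@(9, 21): e=[0,-5,9] → ·  [on edge]
  covered (0 px):
    · · · · · ·
    · · · · · ·
    · · · · · ·
    · · · · · ·
    · · · · · ·
    · · · · · ·
    · · · · · ·
    · · · · · ·
    · · · · · ·
    · · · · · ·
    · · · · · ·
T2:
  2·area = 12
  edge (0, 14)→(6, 10): d=(6,-4) top-left  bias=+0
  edge (6, 10)→(6, 12): d=(0,2) right/bottom  bias=-1
  edge (6, 12)→(0, 14): d=(-6,2) right/bottom  bias=-1
    (2,5)@(5, 11): e=[2,2,8] → #
    (3,5)@(7, 11): e=[10,-2,4] → ·
    (4,5)@(9, 11): e=[18,-6,0] → ·  [on edge]
    (1,6)@(3, 13): e=[6,6,0] → ·  [on edge]
    (2,6)@(5, 13): e=[14,2,-4] → ·
  covered (1 px):
    · · · · · ·
    · · · · · ·
    · · · · · ·
    · · · · · ·
    · · · · · ·
    · · # · · ·
    · · · · · ·
    · · · · · ·
    · · · · · ·
    · · · · · ·
    · · · · · ·
T3:
  2·area = 128  (B↔C swapped to make it positive)
  edge (0, 4)→(12, 8): d=(12,4) right/bottom  bias=-1
  edge (12, 8)→(4, 16): d=(-8,8) right/bottom  bias=-1
  edge (4, 16)→(0, 4): d=(-4,-12) top-left  bias=+0
    (0,2)@(1, 5): e=[8,112,8] → #
    (1,2)@(3, 5): e=[0,96,32] → ·  [on edge]
    (0,3)@(1, 7): e=[32,96,0] → #  [on edge]
    (1,3)@(3, 7): e=[24,80,24] → #
    (2,3)@(5, 7): e=[16,64,48] → #
    (3,3)@(7, 7): e=[8,48,72] → #
    (4,3)@(9, 7): e=[0,32,96] → ·  [on edge]
    (0,4)@(1, 9): e=[56,80,-8] → ·
    (1,4)@(3, 9): e=[48,64,16] → #
    (4,4)@(9, 9): e=[24,16,88] → #
    (5,4)@(11, 9): e=[16,0,112] → ·  [on edge]
    (1,5)@(3, 11): e=[72,48,8] → #
    (4,5)@(9, 11): e=[48,0,80] → ·  [on edge]
    (1,6)@(3, 13): e=[96,32,0] → #  [on edge]
    (3,6)@(7, 13): e=[80,0,48] → ·  [on edge]
    (2,7)@(5, 15): e=[112,0,16] → ·  [on edge]
    (1,8)@(3, 17): e=[144,0,-16] → ·  [on edge]
    (0,9)@(1, 19): e=[176,0,-48] → ·  [on edge]
    (2,9)@(5, 19): e=[160,-32,0] → ·  [on edge]
  covered (14 px):
    · · · · · ·
    · · · · · ·
    # · · · · ·
    # # # # · ·
    · # # # # ·
    · # # # · ·
    · # # · · ·
    · · · · · ·
    · · · · · ·
    · · · · · ·
    · · · · · ·

Final: [42,48,30]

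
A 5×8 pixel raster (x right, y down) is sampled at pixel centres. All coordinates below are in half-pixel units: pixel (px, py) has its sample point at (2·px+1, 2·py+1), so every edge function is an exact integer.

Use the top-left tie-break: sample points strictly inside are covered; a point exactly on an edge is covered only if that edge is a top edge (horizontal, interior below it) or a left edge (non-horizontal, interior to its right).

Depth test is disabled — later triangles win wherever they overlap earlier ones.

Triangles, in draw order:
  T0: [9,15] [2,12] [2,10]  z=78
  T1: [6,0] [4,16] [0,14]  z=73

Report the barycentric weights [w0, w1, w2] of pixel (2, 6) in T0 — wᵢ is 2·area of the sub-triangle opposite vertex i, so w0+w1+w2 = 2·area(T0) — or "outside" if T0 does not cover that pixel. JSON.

T0:
  2·area = 14
  edge (9, 15)→(2, 12): d=(-7,-3) top-left  bias=+0
  edge (2, 12)→(2, 10): d=(0,-2) top-left  bias=+0
  edge (2, 10)→(9, 15): d=(7,5) right/bottom  bias=-1
    (1,5)@(3, 11): e=[10,2,2] → █
    (2,5)@(5, 11): e=[16,6,-8] → ·
    (1,6)@(3, 13): e=[-4,2,16] → ·
    (2,6)@(5, 13): e=[2,6,6] → █
    (3,6)@(7, 13): e=[8,10,-4] → ·
    (2,7)@(5, 15): e=[-12,6,20] → ·
    (4,7)@(9, 15): e=[0,14,0] → ·  [on edge]
  covered (2 px):
    · · · · ·
    · · · · ·
    · · · · ·
    · · · · ·
    · · · · ·
    · █ · · ·
    · · █ · ·
    · · · · ·
T1:
  2·area = 68
  edge (6, 0)→(4, 16): d=(-2,16) right/bottom  bias=-1
  edge (4, 16)→(0, 14): d=(-4,-2) top-left  bias=+0
  edge (0, 14)→(6, 0): d=(6,-14) top-left  bias=+0
    (2,1)@(5, 3): e=[10,54,4] → █
    (3,1)@(7, 3): e=[-22,58,32] → ·
    (2,2)@(5, 5): e=[6,46,16] → █
    (3,2)@(7, 5): e=[-26,50,44] → ·
    (1,3)@(3, 7): e=[34,34,0] → █  [on edge]
    (3,3)@(7, 7): e=[-30,42,56] → ·
    (1,4)@(3, 9): e=[30,26,12] → █
    (2,4)@(5, 9): e=[-2,30,40] → ·
    (1,5)@(3, 11): e=[26,18,24] → █
    (2,5)@(5, 11): e=[-6,22,52] → ·
    (0,6)@(1, 13): e=[54,6,8] → █
    (2,6)@(5, 13): e=[-10,14,64] → ·
  covered (9 px):
    · · · · ·
    · · █ · ·
    · · █ · ·
    · █ █ · ·
    · █ · · ·
    · █ · · ·
    █ █ · · ·
    · █ · · ·

Result: [6,6,2]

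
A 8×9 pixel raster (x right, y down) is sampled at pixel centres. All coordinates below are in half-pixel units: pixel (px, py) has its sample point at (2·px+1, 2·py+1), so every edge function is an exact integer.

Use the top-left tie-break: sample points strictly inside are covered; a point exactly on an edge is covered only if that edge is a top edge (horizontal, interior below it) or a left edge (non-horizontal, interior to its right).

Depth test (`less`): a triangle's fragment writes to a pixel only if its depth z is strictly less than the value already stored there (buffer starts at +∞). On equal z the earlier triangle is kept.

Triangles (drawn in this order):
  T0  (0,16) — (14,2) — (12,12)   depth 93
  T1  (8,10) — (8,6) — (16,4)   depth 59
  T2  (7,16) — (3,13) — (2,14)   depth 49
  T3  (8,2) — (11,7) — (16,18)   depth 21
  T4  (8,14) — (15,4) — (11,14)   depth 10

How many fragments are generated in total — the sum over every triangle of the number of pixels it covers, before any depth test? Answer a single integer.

T0:
  2·area = 112
  edge (0, 16)→(14, 2): d=(14,-14) top-left  bias=+0
  edge (14, 2)→(12, 12): d=(-2,10) right/bottom  bias=-1
  edge (12, 12)→(0, 16): d=(-12,4) right/bottom  bias=-1
    (7,0)@(15, 1): e=[0,-8,120] → ·  [on edge]
    (6,1)@(13, 3): e=[0,8,104] → #  [on edge]
    (7,1)@(15, 3): e=[28,-12,96] → ·
    (5,2)@(11, 5): e=[0,24,88] → #  [on edge]
    (7,2)@(15, 5): e=[56,-16,72] → ·
    (4,3)@(9, 7): e=[0,40,72] → #  [on edge]
    (6,3)@(13, 7): e=[56,0,56] → ·  [on edge]
    (3,4)@(7, 9): e=[0,56,56] → #  [on edge]
    (6,4)@(13, 9): e=[84,-4,32] → ·
    (2,5)@(5, 11): e=[0,72,40] → #  [on edge]
    (6,5)@(13, 11): e=[112,-8,8] → ·
    (7,5)@(15, 11): e=[140,-28,0] → ·  [on edge]
    (1,6)@(3, 13): e=[0,88,24] → #  [on edge]
    (4,6)@(9, 13): e=[84,28,0] → ·  [on edge]
    (0,7)@(1, 15): e=[0,104,8] → #  [on edge]
    (1,7)@(3, 15): e=[28,84,0] → ·  [on edge]
    (5,8)@(11, 17): e=[168,0,-56] → ·  [on edge]
  covered (16 px):
    · · · · · · · ·
    · · · · · · # ·
    · · · · · # # ·
    · · · · # # · ·
    · · · # # # · ·
    · · # # # # · ·
    · # # # · · · ·
    # · · · · · · ·
    · · · · · · · ·
T1:
  2·area = 32
  edge (8, 10)→(8, 6): d=(0,-4) top-left  bias=+0
  edge (8, 6)→(16, 4): d=(8,-2) top-left  bias=+0
  edge (16, 4)→(8, 10): d=(-8,6) right/bottom  bias=-1
    (6,2)@(13, 5): e=[20,2,10] → #
    (7,2)@(15, 5): e=[28,6,-2] → ·
    (4,3)@(9, 7): e=[4,10,18] → #
    (5,3)@(11, 7): e=[12,14,6] → #
    (6,3)@(13, 7): e=[20,18,-6] → ·
    (4,4)@(9, 9): e=[4,26,2] → #
    (5,4)@(11, 9): e=[12,30,-10] → ·
    (4,5)@(9, 11): e=[4,42,-14] → ·
  covered (4 px):
    · · · · · · · ·
    · · · · · · · ·
    · · · · · · # ·
    · · · · # # · ·
    · · · · # · · ·
    · · · · · · · ·
    · · · · · · · ·
    · · · · · · · ·
    · · · · · · · ·
T2:
  2·area = 7  (B↔C swapped to make it positive)
  edge (7, 16)→(2, 14): d=(-5,-2) top-left  bias=+0
  edge (2, 14)→(3, 13): d=(1,-1) top-left  bias=+0
  edge (3, 13)→(7, 16): d=(4,3) right/bottom  bias=-1
    (7,0)@(15, 1): e=[91,0,-84] → ·  [on edge]
    (6,1)@(13, 3): e=[77,0,-70] → ·  [on edge]
    (5,2)@(11, 5): e=[63,0,-56] → ·  [on edge]
    (4,3)@(9, 7): e=[49,0,-42] → ·  [on edge]
    (3,4)@(7, 9): e=[35,0,-28] → ·  [on edge]
    (2,5)@(5, 11): e=[21,0,-14] → ·  [on edge]
    (1,6)@(3, 13): e=[7,0,0] → ·  [on edge]
    (0,7)@(1, 15): e=[-7,0,14] → ·  [on edge]
    (2,7)@(5, 15): e=[1,4,2] → #
    (3,7)@(7, 15): e=[5,6,-4] → ·
    (2,8)@(5, 17): e=[-9,6,10] → ·
  covered (1 px):
    · · · · · · · ·
    · · · · · · · ·
    · · · · · · · ·
    · · · · · · · ·
    · · · · · · · ·
    · · · · · · · ·
    · · · · · · · ·
    · · # · · · · ·
    · · · · · · · ·
T3:
  2·area = 8
  edge (8, 2)→(11, 7): d=(3,5) right/bottom  bias=-1
  edge (11, 7)→(16, 18): d=(5,11) right/bottom  bias=-1
  edge (16, 18)→(8, 2): d=(-8,-16) top-left  bias=+0
    (5,3)@(11, 7): e=[0,0,8] → ·  [on edge]
  covered (0 px):
    · · · · · · · ·
    · · · · · · · ·
    · · · · · · · ·
    · · · · · · · ·
    · · · · · · · ·
    · · · · · · · ·
    · · · · · · · ·
    · · · · · · · ·
    · · · · · · · ·
T4:
  2·area = 30
  edge (8, 14)→(15, 4): d=(7,-10) top-left  bias=+0
  edge (15, 4)→(11, 14): d=(-4,10) right/bottom  bias=-1
  edge (11, 14)→(8, 14): d=(-3,0) right/bottom  bias=-1
    (6,3)@(13, 7): e=[1,8,21] → #
    (7,3)@(15, 7): e=[21,-12,21] → ·
    (6,4)@(13, 9): e=[15,0,15] → ·  [on edge]
    (5,5)@(11, 11): e=[9,12,9] → #
    (6,5)@(13, 11): e=[29,-8,9] → ·
    (4,6)@(9, 13): e=[3,24,3] → #
    (6,6)@(13, 13): e=[43,-16,3] → ·
    (4,7)@(9, 15): e=[17,16,-3] → ·
    (5,7)@(11, 15): e=[37,-4,-3] → ·
  covered (4 px):
    · · · · · · · ·
    · · · · · · · ·
    · · · · · · · ·
    · · · · · · # ·
    · · · · · · · ·
    · · · · · # · ·
    · · · · # # · ·
    · · · · · · · ·
    · · · · · · · ·

Answer: 25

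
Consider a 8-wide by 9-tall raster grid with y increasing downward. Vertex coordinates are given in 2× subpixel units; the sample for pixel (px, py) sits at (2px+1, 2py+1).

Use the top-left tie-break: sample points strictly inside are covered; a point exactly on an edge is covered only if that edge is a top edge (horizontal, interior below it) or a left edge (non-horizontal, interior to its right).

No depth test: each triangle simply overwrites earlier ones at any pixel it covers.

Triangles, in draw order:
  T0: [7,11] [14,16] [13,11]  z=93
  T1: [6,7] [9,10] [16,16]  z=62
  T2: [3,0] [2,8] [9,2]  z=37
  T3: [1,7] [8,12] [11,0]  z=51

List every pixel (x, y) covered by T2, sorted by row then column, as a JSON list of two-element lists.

T0:
  2·area = 30  (B↔C swapped to make it positive)
  edge (7, 11)→(13, 11): d=(6,0) top-left  bias=+0
  edge (13, 11)→(14, 16): d=(1,5) right/bottom  bias=-1
  edge (14, 16)→(7, 11): d=(-7,-5) top-left  bias=+0
    (5,0)@(11, 1): e=[-60,0,90] → ·  [on edge]
    (0,5)@(1, 11): e=[0,60,-30] → ·  [on edge]
    (1,5)@(3, 11): e=[0,50,-20] → ·  [on edge]
    (2,5)@(5, 11): e=[0,40,-10] → ·  [on edge]
    (3,5)@(7, 11): e=[0,30,0] → █  [on edge]
    (4,5)@(9, 11): e=[0,20,10] → █  [on edge]
    (5,5)@(11, 11): e=[0,10,20] → █  [on edge]
    (6,5)@(13, 11): e=[0,0,30] → ·  [on edge]
    (7,5)@(15, 11): e=[0,-10,40] → ·  [on edge]
    (3,6)@(7, 13): e=[12,32,-14] → ·
    (4,6)@(9, 13): e=[12,22,-4] → ·
    (5,6)@(11, 13): e=[12,12,6] → █
  covered (6 px):
    · · · · · · · ·
    · · · · · · · ·
    · · · · · · · ·
    · · · · · · · ·
    · · · · · · · ·
    · · · █ █ █ · ·
    · · · · · █ █ ·
    · · · · · · █ ·
    · · · · · · · ·
T1:
  2·area = 3  (B↔C swapped to make it positive)
  edge (6, 7)→(16, 16): d=(10,9) right/bottom  bias=-1
  edge (16, 16)→(9, 10): d=(-7,-6) top-left  bias=+0
  edge (9, 10)→(6, 7): d=(-3,-3) top-left  bias=+0
  covered (0 px):
    · · · · · · · ·
    · · · · · · · ·
    · · · · · · · ·
    · · · · · · · ·
    · · · · · · · ·
    · · · · · · · ·
    · · · · · · · ·
    · · · · · · · ·
    · · · · · · · ·
T2:
  2·area = 50  (B↔C swapped to make it positive)
  edge (3, 0)→(9, 2): d=(6,2) right/bottom  bias=-1
  edge (9, 2)→(2, 8): d=(-7,6) right/bottom  bias=-1
  edge (2, 8)→(3, 0): d=(1,-8) top-left  bias=+0
    (1,0)@(3, 1): e=[6,43,1] → █
    (2,0)@(5, 1): e=[2,31,17] → █
    (3,0)@(7, 1): e=[-2,19,33] → ·
    (1,1)@(3, 3): e=[18,29,3] → █
    (3,1)@(7, 3): e=[10,5,35] → █
    (4,1)@(9, 3): e=[6,-7,51] → ·
    (1,2)@(3, 5): e=[30,15,5] → █
    (3,2)@(7, 5): e=[22,-9,37] → ·
    (1,3)@(3, 7): e=[42,1,7] → █
    (2,3)@(5, 7): e=[38,-11,23] → ·
    (1,4)@(3, 9): e=[54,-13,9] → ·
  covered (8 px):
    · █ █ · · · · ·
    · █ █ █ · · · ·
    · █ █ · · · · ·
    · █ · · · · · ·
    · · · · · · · ·
    · · · · · · · ·
    · · · · · · · ·
    · · · · · · · ·
    · · · · · · · ·
T3:
  2·area = 99  (B↔C swapped to make it positive)
  edge (1, 7)→(11, 0): d=(10,-7) top-left  bias=+0
  edge (11, 0)→(8, 12): d=(-3,12) right/bottom  bias=-1
  edge (8, 12)→(1, 7): d=(-7,-5) top-left  bias=+0
    (3,1)@(7, 3): e=[2,39,58] → █
    (4,1)@(9, 3): e=[16,15,68] → █
    (5,1)@(11, 3): e=[30,-9,78] → ·
    (2,2)@(5, 5): e=[8,57,34] → █
    (5,2)@(11, 5): e=[50,-15,64] → ·
    (0,3)@(1, 7): e=[0,99,0] → █  [on edge]
    (1,3)@(3, 7): e=[14,75,10] → █
    (5,3)@(11, 7): e=[70,-21,50] → ·
    (0,4)@(1, 9): e=[20,93,-14] → ·
    (1,4)@(3, 9): e=[34,69,-4] → ·
    (2,4)@(5, 9): e=[48,45,6] → █
    (4,4)@(9, 9): e=[76,-3,26] → ·
    (7,8)@(15, 17): e=[198,-99,0] → ·  [on edge]
  covered (13 px):
    · · · · · · · ·
    · · · █ █ · · ·
    · · █ █ █ · · ·
    █ █ █ █ █ · · ·
    · · █ █ · · · ·
    · · · █ · · · ·
    · · · · · · · ·
    · · · · · · · ·
    · · · · · · · ·

Final: [[1,0],[2,0],[1,1],[2,1],[3,1],[1,2],[2,2],[1,3]]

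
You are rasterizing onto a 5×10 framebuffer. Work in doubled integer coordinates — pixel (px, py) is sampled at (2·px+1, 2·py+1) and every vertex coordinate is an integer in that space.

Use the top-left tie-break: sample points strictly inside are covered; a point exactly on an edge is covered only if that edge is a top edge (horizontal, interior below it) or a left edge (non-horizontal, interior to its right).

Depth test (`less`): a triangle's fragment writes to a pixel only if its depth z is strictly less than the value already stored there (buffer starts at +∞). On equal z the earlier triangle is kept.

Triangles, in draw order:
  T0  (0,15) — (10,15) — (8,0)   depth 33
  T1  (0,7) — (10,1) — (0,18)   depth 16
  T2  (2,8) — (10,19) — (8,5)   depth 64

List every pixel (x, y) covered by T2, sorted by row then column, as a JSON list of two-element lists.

T0:
  2·area = 150  (B↔C swapped to make it positive)
  edge (0, 15)→(8, 0): d=(8,-15) top-left  bias=+0
  edge (8, 0)→(10, 15): d=(2,15) right/bottom  bias=-1
  edge (10, 15)→(0, 15): d=(-10,0) right/bottom  bias=-1
    (3,1)@(7, 3): e=[9,21,120] → X
    (4,1)@(9, 3): e=[39,-9,120] → .
    (3,2)@(7, 5): e=[25,25,100] → X
    (4,2)@(9, 5): e=[55,-5,100] → .
    (2,3)@(5, 7): e=[11,59,80] → X
    (4,3)@(9, 7): e=[71,-1,80] → .
    (2,4)@(5, 9): e=[27,63,60] → X
    (4,4)@(9, 9): e=[87,3,60] → X
    (1,5)@(3, 11): e=[13,97,40] → X
    (1,6)@(3, 13): e=[29,101,20] → X
    (0,7)@(1, 15): e=[15,135,0] → .  [on edge]
    (1,7)@(3, 15): e=[45,105,0] → .  [on edge]
    (2,7)@(5, 15): e=[75,75,0] → .  [on edge]
    (3,7)@(7, 15): e=[105,45,0] → .  [on edge]
    (4,7)@(9, 15): e=[135,15,0] → .  [on edge]
  covered (15 px):
    . . . . .
    . . . X .
    . . . X .
    . . X X .
    . . X X X
    . X X X X
    . X X X X
    . . . . .
    . . . . .
    . . . . .
T1:
  2·area = 110
  edge (0, 7)→(10, 1): d=(10,-6) top-left  bias=+0
  edge (10, 1)→(0, 18): d=(-10,17) right/bottom  bias=-1
  edge (0, 18)→(0, 7): d=(0,-11) top-left  bias=+0
    (3,1)@(7, 3): e=[2,31,77] → X
    (4,1)@(9, 3): e=[14,-3,99] → .
    (2,2)@(5, 5): e=[10,45,55] → X
    (4,2)@(9, 5): e=[34,-23,99] → .
    (0,3)@(1, 7): e=[6,93,11] → X
    (1,3)@(3, 7): e=[18,59,33] → X
    (3,3)@(7, 7): e=[42,-9,77] → .
    (0,4)@(1, 9): e=[26,73,11] → X
    (3,4)@(7, 9): e=[62,-29,77] → .
    (0,5)@(1, 11): e=[46,53,11] → X
    (2,5)@(5, 11): e=[70,-15,55] → .
    (0,6)@(1, 13): e=[66,33,11] → X
  covered (13 px):
    . . . . .
    . . . X .
    . . X X .
    X X X . .
    X X X . .
    X X . . .
    X . . . .
    X . . . .
    . . . . .
    . . . . .
T2:
  2·area = 90  (B↔C swapped to make it positive)
  edge (2, 8)→(8, 5): d=(6,-3) top-left  bias=+0
  edge (8, 5)→(10, 19): d=(2,14) right/bottom  bias=-1
  edge (10, 19)→(2, 8): d=(-8,-11) top-left  bias=+0
    (2,3)@(5, 7): e=[3,46,41] → X
    (3,3)@(7, 7): e=[9,18,63] → X
    (4,3)@(9, 7): e=[15,-10,85] → .
    (1,4)@(3, 9): e=[9,78,3] → X
    (4,4)@(9, 9): e=[27,-6,69] → .
    (1,5)@(3, 11): e=[21,82,-13] → .
    (2,5)@(5, 11): e=[27,54,9] → X
    (4,5)@(9, 11): e=[39,-2,53] → .
    (2,6)@(5, 13): e=[39,58,-7] → .
    (3,6)@(7, 13): e=[45,30,15] → X
    (4,6)@(9, 13): e=[51,2,37] → X
    (3,7)@(7, 15): e=[57,34,-1] → .
  covered (11 px):
    . . . . .
    . . . . .
    . . . . .
    . . X X .
    . X X X .
    . . X X .
    . . . X X
    . . . . X
    . . . . X
    . . . . .

Final: [[2,3],[3,3],[1,4],[2,4],[3,4],[2,5],[3,5],[3,6],[4,6],[4,7],[4,8]]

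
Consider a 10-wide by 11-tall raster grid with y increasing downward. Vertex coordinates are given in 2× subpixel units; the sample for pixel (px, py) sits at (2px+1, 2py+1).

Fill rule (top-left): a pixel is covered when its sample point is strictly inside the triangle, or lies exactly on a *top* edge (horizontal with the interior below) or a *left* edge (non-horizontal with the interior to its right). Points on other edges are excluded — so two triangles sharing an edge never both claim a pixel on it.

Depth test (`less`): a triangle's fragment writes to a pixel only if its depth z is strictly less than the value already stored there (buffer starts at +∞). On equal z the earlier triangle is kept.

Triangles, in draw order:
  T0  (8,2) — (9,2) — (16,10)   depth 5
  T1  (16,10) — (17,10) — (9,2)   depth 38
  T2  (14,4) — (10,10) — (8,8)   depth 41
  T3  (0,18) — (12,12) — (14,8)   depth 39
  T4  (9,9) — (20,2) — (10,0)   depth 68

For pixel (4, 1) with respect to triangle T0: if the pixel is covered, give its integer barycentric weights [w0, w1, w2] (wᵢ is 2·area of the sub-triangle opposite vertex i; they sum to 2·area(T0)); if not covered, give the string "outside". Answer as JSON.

T0:
  2·area = 8
  edge (8, 2)→(9, 2): d=(1,0) top-left  bias=+0
  edge (9, 2)→(16, 10): d=(7,8) right/bottom  bias=-1
  edge (16, 10)→(8, 2): d=(-8,-8) top-left  bias=+0
    (3,0)@(7, 1): e=[-1,9,0] → .  [on edge]
    (4,1)@(9, 3): e=[1,7,0] → X  [on edge]
    (5,1)@(11, 3): e=[1,-9,16] → .
    (4,2)@(9, 5): e=[3,21,-16] → .
    (5,2)@(11, 5): e=[3,5,0] → X  [on edge]
    (6,2)@(13, 5): e=[3,-11,16] → .
    (5,3)@(11, 7): e=[5,19,-16] → .
    (6,3)@(13, 7): e=[5,3,0] → X  [on edge]
    (7,3)@(15, 7): e=[5,-13,16] → .
    (6,4)@(13, 9): e=[7,17,-16] → .
    (7,4)@(15, 9): e=[7,1,0] → X  [on edge]
    (8,4)@(17, 9): e=[7,-15,16] → .
    (8,5)@(17, 11): e=[9,-1,0] → .  [on edge]
    (9,6)@(19, 13): e=[11,-3,0] → .  [on edge]
  covered (4 px):
    . . . . . . . . . .
    . . . . X . . . . .
    . . . . . X . . . .
    . . . . . . X . . .
    . . . . . . . X . .
    . . . . . . . . . .
    . . . . . . . . . .
    . . . . . . . . . .
    . . . . . . . . . .
    . . . . . . . . . .
    . . . . . . . . . .
T1:
  2·area = 8  (B↔C swapped to make it positive)
  edge (16, 10)→(9, 2): d=(-7,-8) top-left  bias=+0
  edge (9, 2)→(17, 10): d=(8,8) right/bottom  bias=-1
  edge (17, 10)→(16, 10): d=(-1,0) right/bottom  bias=-1
  covered (0 px):
    . . . . . . . . . .
    . . . . . . . . . .
    . . . . . . . . . .
    . . . . . . . . . .
    . . . . . . . . . .
    . . . . . . . . . .
    . . . . . . . . . .
    . . . . . . . . . .
    . . . . . . . . . .
    . . . . . . . . . .
    . . . . . . . . . .
T2:
  2·area = 20
  edge (14, 4)→(10, 10): d=(-4,6) right/bottom  bias=-1
  edge (10, 10)→(8, 8): d=(-2,-2) top-left  bias=+0
  edge (8, 8)→(14, 4): d=(6,-4) top-left  bias=+0
    (0,0)@(1, 1): e=[90,0,-70] → .  [on edge]
    (1,1)@(3, 3): e=[70,0,-50] → .  [on edge]
    (2,2)@(5, 5): e=[50,0,-30] → .  [on edge]
    (6,2)@(13, 5): e=[2,16,2] → X
    (7,2)@(15, 5): e=[-10,20,10] → .
    (3,3)@(7, 7): e=[30,0,-10] → .  [on edge]
    (5,3)@(11, 7): e=[6,8,6] → X
    (6,3)@(13, 7): e=[-6,12,14] → .
    (4,4)@(9, 9): e=[10,0,10] → X  [on edge]
    (5,4)@(11, 9): e=[-2,4,18] → .
    (4,5)@(9, 11): e=[2,-4,22] → .
    (5,5)@(11, 11): e=[-10,0,30] → .  [on edge]
    (6,6)@(13, 13): e=[-30,0,50] → .  [on edge]
    (7,7)@(15, 15): e=[-50,0,70] → .  [on edge]
    (8,8)@(17, 17): e=[-70,0,90] → .  [on edge]
    (9,9)@(19, 19): e=[-90,0,110] → .  [on edge]
  covered (3 px):
    . . . . . . . . . .
    . . . . . . . . . .
    . . . . . . X . . .
    . . . . . X . . . .
    . . . . X . . . . .
    . . . . . . . . . .
    . . . . . . . . . .
    . . . . . . . . . .
    . . . . . . . . . .
    . . . . . . . . . .
    . . . . . . . . . .
T3:
  2·area = 36  (B↔C swapped to make it positive)
  edge (0, 18)→(14, 8): d=(14,-10) top-left  bias=+0
  edge (14, 8)→(12, 12): d=(-2,4) right/bottom  bias=-1
  edge (12, 12)→(0, 18): d=(-12,6) right/bottom  bias=-1
    (6,4)@(13, 9): e=[4,2,30] → X
    (7,4)@(15, 9): e=[24,-6,18] → .
    (5,5)@(11, 11): e=[12,6,18] → X
    (6,5)@(13, 11): e=[32,-2,6] → .
    (3,6)@(7, 13): e=[0,18,18] → X  [on edge]
    (4,6)@(9, 13): e=[20,10,6] → X
    (5,6)@(11, 13): e=[40,2,-6] → .
    (2,7)@(5, 15): e=[8,22,6] → X
    (3,7)@(7, 15): e=[28,14,-6] → .
    (4,7)@(9, 15): e=[48,6,-18] → .
    (2,8)@(5, 17): e=[36,18,-18] → .
  covered (5 px):
    . . . . . . . . . .
    . . . . . . . . . .
    . . . . . . . . . .
    . . . . . . . . . .
    . . . . . . X . . .
    . . . . . X . . . .
    . . . X X . . . . .
    . . X . . . . . . .
    . . . . . . . . . .
    . . . . . . . . . .
    . . . . . . . . . .
T4:
  2·area = 92  (B↔C swapped to make it positive)
  edge (9, 9)→(10, 0): d=(1,-9) top-left  bias=+0
  edge (10, 0)→(20, 2): d=(10,2) right/bottom  bias=-1
  edge (20, 2)→(9, 9): d=(-11,7) right/bottom  bias=-1
    (5,0)@(11, 1): e=[10,8,74] → X
    (6,0)@(13, 1): e=[28,4,60] → X
    (7,0)@(15, 1): e=[46,0,46] → .  [on edge]
    (5,1)@(11, 3): e=[12,28,52] → X
    (7,1)@(15, 3): e=[48,20,24] → X
    (8,1)@(17, 3): e=[66,16,10] → X
    (9,1)@(19, 3): e=[84,12,-4] → .
    (5,2)@(11, 5): e=[14,48,30] → X
    (8,2)@(17, 5): e=[68,36,-12] → .
    (5,3)@(11, 7): e=[16,68,8] → X
    (6,3)@(13, 7): e=[34,64,-6] → .
    (7,3)@(15, 7): e=[52,60,-20] → .
    (4,4)@(9, 9): e=[0,92,0] → .  [on edge]
  covered (10 px):
    . . . . . X X . . .
    . . . . . X X X X .
    . . . . . X X X . .
    . . . . . X . . . .
    . . . . . . . . . .
    . . . . . . . . . .
    . . . . . . . . . .
    . . . . . . . . . .
    . . . . . . . . . .
    . . . . . . . . . .
    . . . . . . . . . .

Final: [7,0,1]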